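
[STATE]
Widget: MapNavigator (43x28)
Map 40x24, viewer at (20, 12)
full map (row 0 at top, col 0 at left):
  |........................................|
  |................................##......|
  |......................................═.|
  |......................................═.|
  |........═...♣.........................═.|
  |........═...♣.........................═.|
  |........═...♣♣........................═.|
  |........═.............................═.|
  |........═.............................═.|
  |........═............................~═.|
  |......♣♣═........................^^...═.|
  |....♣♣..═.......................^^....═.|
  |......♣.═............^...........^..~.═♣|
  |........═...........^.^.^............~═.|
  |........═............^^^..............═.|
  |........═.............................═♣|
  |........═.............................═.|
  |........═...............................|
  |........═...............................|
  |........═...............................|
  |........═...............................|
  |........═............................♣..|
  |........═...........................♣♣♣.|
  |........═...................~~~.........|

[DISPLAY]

                                           
                                           
 ........................................  
 ................................##......  
 ......................................═.  
 ......................................═.  
 ........═...♣.........................═.  
 ........═...♣.........................═.  
 ........═...♣♣........................═.  
 ........═.............................═.  
 ........═.............................═.  
 ........═............................~═.  
 ......♣♣═........................^^...═.  
 ....♣♣..═.......................^^....═.  
 ......♣.═...........@^...........^..~.═♣  
 ........═...........^.^.^............~═.  
 ........═............^^^..............═.  
 ........═.............................═♣  
 ........═.............................═.  
 ........═...............................  
 ........═...............................  
 ........═...............................  
 ........═...............................  
 ........═............................♣..  
 ........═...........................♣♣♣.  
 ........═...................~~~.........  
                                           
                                           


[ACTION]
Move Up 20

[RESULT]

                                           
                                           
                                           
                                           
                                           
                                           
                                           
                                           
                                           
                                           
                                           
                                           
                                           
                                           
 ....................@...................  
 ................................##......  
 ......................................═.  
 ......................................═.  
 ........═...♣.........................═.  
 ........═...♣.........................═.  
 ........═...♣♣........................═.  
 ........═.............................═.  
 ........═.............................═.  
 ........═............................~═.  
 ......♣♣═........................^^...═.  
 ....♣♣..═.......................^^....═.  
 ......♣.═............^...........^..~.═♣  
 ........═...........^.^.^............~═.  


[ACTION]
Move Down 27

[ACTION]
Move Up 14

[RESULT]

                                           
                                           
                                           
                                           
                                           
 ........................................  
 ................................##......  
 ......................................═.  
 ......................................═.  
 ........═...♣.........................═.  
 ........═...♣.........................═.  
 ........═...♣♣........................═.  
 ........═.............................═.  
 ........═.............................═.  
 ........═...........@................~═.  
 ......♣♣═........................^^...═.  
 ....♣♣..═.......................^^....═.  
 ......♣.═............^...........^..~.═♣  
 ........═...........^.^.^............~═.  
 ........═............^^^..............═.  
 ........═.............................═♣  
 ........═.............................═.  
 ........═...............................  
 ........═...............................  
 ........═...............................  
 ........═...............................  
 ........═............................♣..  
 ........═...........................♣♣♣.  


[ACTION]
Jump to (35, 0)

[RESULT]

                                           
                                           
                                           
                                           
                                           
                                           
                                           
                                           
                                           
                                           
                                           
                                           
                                           
                                           
.....................@....                 
..................##......                 
........................═.                 
........................═.                 
........................═.                 
........................═.                 
........................═.                 
........................═.                 
........................═.                 
.......................~═.                 
...................^^...═.                 
..................^^....═.                 
.......^...........^..~.═♣                 
......^.^.^............~═.                 


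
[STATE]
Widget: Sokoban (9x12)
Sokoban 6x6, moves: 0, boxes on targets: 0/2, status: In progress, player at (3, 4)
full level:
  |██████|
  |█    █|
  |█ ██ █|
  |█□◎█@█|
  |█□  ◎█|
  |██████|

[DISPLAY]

██████   
█    █   
█ ██ █   
█□◎█@█   
█□  ◎█   
██████   
Moves: 0 
         
         
         
         
         


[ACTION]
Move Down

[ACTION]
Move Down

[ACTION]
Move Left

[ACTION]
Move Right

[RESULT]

██████   
█    █   
█ ██ █   
█□◎█ █   
█□  +█   
██████   
Moves: 3 
         
         
         
         
         


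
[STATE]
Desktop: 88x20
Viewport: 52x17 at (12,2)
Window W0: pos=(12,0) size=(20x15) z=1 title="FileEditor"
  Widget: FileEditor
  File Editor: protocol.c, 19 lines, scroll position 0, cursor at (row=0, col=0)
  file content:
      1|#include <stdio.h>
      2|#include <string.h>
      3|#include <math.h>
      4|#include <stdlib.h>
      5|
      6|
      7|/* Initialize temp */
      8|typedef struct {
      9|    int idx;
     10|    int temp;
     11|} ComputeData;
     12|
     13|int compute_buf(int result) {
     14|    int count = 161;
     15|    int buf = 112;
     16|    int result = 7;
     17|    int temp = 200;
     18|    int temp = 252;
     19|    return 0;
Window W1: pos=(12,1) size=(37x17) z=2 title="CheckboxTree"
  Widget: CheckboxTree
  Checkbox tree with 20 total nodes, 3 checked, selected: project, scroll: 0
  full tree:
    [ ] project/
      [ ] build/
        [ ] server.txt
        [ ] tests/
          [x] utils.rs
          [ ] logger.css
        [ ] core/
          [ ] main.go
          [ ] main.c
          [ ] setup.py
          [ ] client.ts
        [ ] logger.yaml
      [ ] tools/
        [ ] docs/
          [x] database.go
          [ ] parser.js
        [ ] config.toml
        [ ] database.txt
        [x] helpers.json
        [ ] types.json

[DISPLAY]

┃ CheckboxTree                      ┃               
┠───────────────────────────────────┨               
┃>[-] project/                      ┃               
┃   [-] build/                      ┃               
┃     [ ] server.txt                ┃               
┃     [-] tests/                    ┃               
┃       [x] utils.rs                ┃               
┃       [ ] logger.css              ┃               
┃     [ ] core/                     ┃               
┃       [ ] main.go                 ┃               
┃       [ ] main.c                  ┃               
┃       [ ] setup.py                ┃               
┃       [ ] client.ts               ┃               
┃     [ ] logger.yaml               ┃               
┃   [-] tools/                      ┃               
┗━━━━━━━━━━━━━━━━━━━━━━━━━━━━━━━━━━━┛               
                                                    


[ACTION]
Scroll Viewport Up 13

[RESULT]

┏━━━━━━━━━━━━━━━━━━┓                                
┏━━━━━━━━━━━━━━━━━━━━━━━━━━━━━━━━━━━┓               
┃ CheckboxTree                      ┃               
┠───────────────────────────────────┨               
┃>[-] project/                      ┃               
┃   [-] build/                      ┃               
┃     [ ] server.txt                ┃               
┃     [-] tests/                    ┃               
┃       [x] utils.rs                ┃               
┃       [ ] logger.css              ┃               
┃     [ ] core/                     ┃               
┃       [ ] main.go                 ┃               
┃       [ ] main.c                  ┃               
┃       [ ] setup.py                ┃               
┃       [ ] client.ts               ┃               
┃     [ ] logger.yaml               ┃               
┃   [-] tools/                      ┃               


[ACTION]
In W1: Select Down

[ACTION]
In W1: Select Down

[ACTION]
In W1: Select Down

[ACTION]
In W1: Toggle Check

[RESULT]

┏━━━━━━━━━━━━━━━━━━┓                                
┏━━━━━━━━━━━━━━━━━━━━━━━━━━━━━━━━━━━┓               
┃ CheckboxTree                      ┃               
┠───────────────────────────────────┨               
┃ [-] project/                      ┃               
┃   [-] build/                      ┃               
┃     [ ] server.txt                ┃               
┃>    [x] tests/                    ┃               
┃       [x] utils.rs                ┃               
┃       [x] logger.css              ┃               
┃     [ ] core/                     ┃               
┃       [ ] main.go                 ┃               
┃       [ ] main.c                  ┃               
┃       [ ] setup.py                ┃               
┃       [ ] client.ts               ┃               
┃     [ ] logger.yaml               ┃               
┃   [-] tools/                      ┃               


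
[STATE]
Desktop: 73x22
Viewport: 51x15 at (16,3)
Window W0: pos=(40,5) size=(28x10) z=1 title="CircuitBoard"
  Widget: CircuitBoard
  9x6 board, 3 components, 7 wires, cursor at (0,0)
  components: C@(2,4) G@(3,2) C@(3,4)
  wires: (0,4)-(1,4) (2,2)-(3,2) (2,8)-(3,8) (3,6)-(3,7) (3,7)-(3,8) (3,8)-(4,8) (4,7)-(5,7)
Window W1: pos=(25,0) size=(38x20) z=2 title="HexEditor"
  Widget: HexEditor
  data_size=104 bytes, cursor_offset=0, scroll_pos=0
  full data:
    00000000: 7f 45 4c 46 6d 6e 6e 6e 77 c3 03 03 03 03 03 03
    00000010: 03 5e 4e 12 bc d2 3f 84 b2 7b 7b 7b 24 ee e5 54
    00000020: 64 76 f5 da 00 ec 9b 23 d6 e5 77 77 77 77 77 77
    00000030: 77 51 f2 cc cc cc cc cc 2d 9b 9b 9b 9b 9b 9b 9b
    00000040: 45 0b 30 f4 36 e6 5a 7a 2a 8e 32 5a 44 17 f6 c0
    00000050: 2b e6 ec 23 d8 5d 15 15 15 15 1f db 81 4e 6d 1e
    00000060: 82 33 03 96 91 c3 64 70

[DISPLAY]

         ┃00000000  7F 45 4c 46 6d 6e 6e 6e  7┃    
         ┃00000010  03 5e 4e 12 bc d2 3f 84  b┃    
         ┃00000020  64 76 f5 da 00 ec 9b 23  d┃━━━━
         ┃00000030  77 51 f2 cc cc cc cc cc  2┃    
         ┃00000040  45 0b 30 f4 36 e6 5a 7a  2┃────
         ┃00000050  2b e6 ec 23 d8 5d 15 15  1┃    
         ┃00000060  82 33 03 96 91 c3 64 70   ┃    
         ┃                                    ┃    
         ┃                                    ┃    
         ┃                                    ┃    
         ┃                                    ┃    
         ┃                                    ┃━━━━
         ┃                                    ┃    
         ┃                                    ┃    
         ┃                                    ┃    


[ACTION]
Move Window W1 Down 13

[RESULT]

         ┃ HexEditor                          ┃    
         ┠────────────────────────────────────┨    
         ┃00000000  7F 45 4c 46 6d 6e 6e 6e  7┃━━━━
         ┃00000010  03 5e 4e 12 bc d2 3f 84  b┃    
         ┃00000020  64 76 f5 da 00 ec 9b 23  d┃────
         ┃00000030  77 51 f2 cc cc cc cc cc  2┃    
         ┃00000040  45 0b 30 f4 36 e6 5a 7a  2┃    
         ┃00000050  2b e6 ec 23 d8 5d 15 15  1┃    
         ┃00000060  82 33 03 96 91 c3 64 70   ┃    
         ┃                                    ┃    
         ┃                                    ┃    
         ┃                                    ┃━━━━
         ┃                                    ┃    
         ┃                                    ┃    
         ┃                                    ┃    


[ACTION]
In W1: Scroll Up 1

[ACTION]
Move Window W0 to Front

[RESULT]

         ┃ HexEditor                          ┃    
         ┠────────────────────────────────────┨    
         ┃00000000  7F 4┏━━━━━━━━━━━━━━━━━━━━━━━━━━
         ┃00000010  03 5┃ CircuitBoard             
         ┃00000020  64 7┠──────────────────────────
         ┃00000030  77 5┃   0 1 2 3 4 5 6 7 8      
         ┃00000040  45 0┃0  [.]              ·     
         ┃00000050  2b e┃                    │     
         ┃00000060  82 3┃1                   ·     
         ┃              ┃                          
         ┃              ┃2           ·       C     
         ┃              ┗━━━━━━━━━━━━━━━━━━━━━━━━━━
         ┃                                    ┃    
         ┃                                    ┃    
         ┃                                    ┃    


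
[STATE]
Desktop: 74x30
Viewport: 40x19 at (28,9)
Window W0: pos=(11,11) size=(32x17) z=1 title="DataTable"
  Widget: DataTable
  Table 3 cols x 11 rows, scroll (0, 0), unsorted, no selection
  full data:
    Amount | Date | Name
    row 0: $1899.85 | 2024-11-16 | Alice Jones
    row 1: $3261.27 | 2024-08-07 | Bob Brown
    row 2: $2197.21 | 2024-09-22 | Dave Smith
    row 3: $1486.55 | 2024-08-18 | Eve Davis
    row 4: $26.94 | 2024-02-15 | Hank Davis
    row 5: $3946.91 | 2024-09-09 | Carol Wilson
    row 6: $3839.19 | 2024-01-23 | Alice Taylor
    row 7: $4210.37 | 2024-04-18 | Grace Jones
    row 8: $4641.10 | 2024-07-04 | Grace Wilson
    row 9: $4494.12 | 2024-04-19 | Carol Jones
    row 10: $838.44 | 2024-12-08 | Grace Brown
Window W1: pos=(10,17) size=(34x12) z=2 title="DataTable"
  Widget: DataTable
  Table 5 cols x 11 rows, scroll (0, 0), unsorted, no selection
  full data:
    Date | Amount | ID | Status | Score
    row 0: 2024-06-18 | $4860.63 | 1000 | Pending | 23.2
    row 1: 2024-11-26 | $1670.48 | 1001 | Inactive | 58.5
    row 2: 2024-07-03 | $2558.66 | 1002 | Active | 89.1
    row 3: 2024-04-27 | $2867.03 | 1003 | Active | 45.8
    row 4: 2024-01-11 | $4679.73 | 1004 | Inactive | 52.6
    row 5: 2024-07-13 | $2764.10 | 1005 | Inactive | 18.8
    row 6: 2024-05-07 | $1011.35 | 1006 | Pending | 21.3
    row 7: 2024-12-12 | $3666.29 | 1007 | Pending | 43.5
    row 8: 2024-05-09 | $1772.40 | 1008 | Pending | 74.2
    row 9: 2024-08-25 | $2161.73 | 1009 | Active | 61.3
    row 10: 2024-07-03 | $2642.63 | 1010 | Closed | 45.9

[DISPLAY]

                                        
                                        
━━━━━━━━━━━━━━┓                         
              ┃                         
──────────────┨                         
   │Name      ┃                         
───┼──────────┃                         
-16│Alice Jone┃                         
━━━━━━━━━━━━━━━┓                        
               ┃                        
───────────────┨                        
  │ID  │Status ┃                        
──┼────┼───────┃                        
63│1000│Pending┃                        
48│1001│Inactiv┃                        
66│1002│Active ┃                        
03│1003│Active ┃                        
73│1004│Inactiv┃                        
10│1005│Inactiv┃                        


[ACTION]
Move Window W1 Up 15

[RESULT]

66│1002│Active ┃                        
03│1003│Active ┃                        
73│1004│Inactiv┃                        
10│1005│Inactiv┃                        
━━━━━━━━━━━━━━━┛                        
   │Name      ┃                         
───┼──────────┃                         
-16│Alice Jone┃                         
-07│Bob Brown ┃                         
-22│Dave Smith┃                         
-18│Eve Davis ┃                         
-15│Hank Davis┃                         
-09│Carol Wils┃                         
-23│Alice Tayl┃                         
-18│Grace Jone┃                         
-04│Grace Wils┃                         
-19│Carol Jone┃                         
-08│Grace Brow┃                         
━━━━━━━━━━━━━━┛                         


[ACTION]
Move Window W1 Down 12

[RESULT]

                                        
                                        
━━━━━━━━━━━━━━┓                         
              ┃                         
──────────────┨                         
━━━━━━━━━━━━━━━┓                        
               ┃                        
───────────────┨                        
  │ID  │Status ┃                        
──┼────┼───────┃                        
63│1000│Pending┃                        
48│1001│Inactiv┃                        
66│1002│Active ┃                        
03│1003│Active ┃                        
73│1004│Inactiv┃                        
10│1005│Inactiv┃                        
━━━━━━━━━━━━━━━┛                        
-08│Grace Brow┃                         
━━━━━━━━━━━━━━┛                         


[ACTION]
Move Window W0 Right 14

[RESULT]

                                        
                                        
━━━━━━━━━━━━━━━━━━━━━━━━━━━━┓           
ataTable                    ┃           
────────────────────────────┨           
━━━━━━━━━━━━━━━┓ │Name      ┃           
               ┃─┼──────────┃           
───────────────┨6│Alice Jone┃           
  │ID  │Status ┃7│Bob Brown ┃           
──┼────┼───────┃2│Dave Smith┃           
63│1000│Pending┃8│Eve Davis ┃           
48│1001│Inactiv┃5│Hank Davis┃           
66│1002│Active ┃9│Carol Wils┃           
03│1003│Active ┃3│Alice Tayl┃           
73│1004│Inactiv┃8│Grace Jone┃           
10│1005│Inactiv┃4│Grace Wils┃           
━━━━━━━━━━━━━━━┛9│Carol Jone┃           
38.44 │2024-12-08│Grace Brow┃           
━━━━━━━━━━━━━━━━━━━━━━━━━━━━┛           


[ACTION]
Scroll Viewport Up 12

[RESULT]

                                        
                                        
                                        
                                        
                                        
                                        
                                        
                                        
                                        
                                        
                                        
━━━━━━━━━━━━━━━━━━━━━━━━━━━━┓           
ataTable                    ┃           
────────────────────────────┨           
━━━━━━━━━━━━━━━┓ │Name      ┃           
               ┃─┼──────────┃           
───────────────┨6│Alice Jone┃           
  │ID  │Status ┃7│Bob Brown ┃           
──┼────┼───────┃2│Dave Smith┃           


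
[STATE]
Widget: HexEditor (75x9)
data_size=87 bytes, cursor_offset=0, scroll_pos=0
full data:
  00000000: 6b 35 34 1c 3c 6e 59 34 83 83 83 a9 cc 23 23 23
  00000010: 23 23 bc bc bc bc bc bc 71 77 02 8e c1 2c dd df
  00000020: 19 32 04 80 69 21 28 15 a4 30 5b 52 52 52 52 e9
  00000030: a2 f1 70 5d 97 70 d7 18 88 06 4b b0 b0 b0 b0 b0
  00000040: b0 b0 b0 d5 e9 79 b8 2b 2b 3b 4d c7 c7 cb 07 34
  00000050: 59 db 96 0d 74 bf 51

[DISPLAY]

00000000  6B 35 34 1c 3c 6e 59 34  83 83 83 a9 cc 23 23 23  |k54.<nY4.....#
00000010  23 23 bc bc bc bc bc bc  71 77 02 8e c1 2c dd df  |##......qw...,
00000020  19 32 04 80 69 21 28 15  a4 30 5b 52 52 52 52 e9  |.2..i!(..0[RRR
00000030  a2 f1 70 5d 97 70 d7 18  88 06 4b b0 b0 b0 b0 b0  |..p].p....K...
00000040  b0 b0 b0 d5 e9 79 b8 2b  2b 3b 4d c7 c7 cb 07 34  |.....y.++;M...
00000050  59 db 96 0d 74 bf 51                              |Y...t.Q       
                                                                           
                                                                           
                                                                           


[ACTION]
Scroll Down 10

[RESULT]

00000050  59 db 96 0d 74 bf 51                              |Y...t.Q       
                                                                           
                                                                           
                                                                           
                                                                           
                                                                           
                                                                           
                                                                           
                                                                           


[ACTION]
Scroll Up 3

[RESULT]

00000020  19 32 04 80 69 21 28 15  a4 30 5b 52 52 52 52 e9  |.2..i!(..0[RRR
00000030  a2 f1 70 5d 97 70 d7 18  88 06 4b b0 b0 b0 b0 b0  |..p].p....K...
00000040  b0 b0 b0 d5 e9 79 b8 2b  2b 3b 4d c7 c7 cb 07 34  |.....y.++;M...
00000050  59 db 96 0d 74 bf 51                              |Y...t.Q       
                                                                           
                                                                           
                                                                           
                                                                           
                                                                           


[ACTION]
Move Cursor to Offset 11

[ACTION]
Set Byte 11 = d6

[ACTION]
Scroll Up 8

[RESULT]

00000000  6b 35 34 1c 3c 6e 59 34  83 83 83 D6 cc 23 23 23  |k54.<nY4.....#
00000010  23 23 bc bc bc bc bc bc  71 77 02 8e c1 2c dd df  |##......qw...,
00000020  19 32 04 80 69 21 28 15  a4 30 5b 52 52 52 52 e9  |.2..i!(..0[RRR
00000030  a2 f1 70 5d 97 70 d7 18  88 06 4b b0 b0 b0 b0 b0  |..p].p....K...
00000040  b0 b0 b0 d5 e9 79 b8 2b  2b 3b 4d c7 c7 cb 07 34  |.....y.++;M...
00000050  59 db 96 0d 74 bf 51                              |Y...t.Q       
                                                                           
                                                                           
                                                                           


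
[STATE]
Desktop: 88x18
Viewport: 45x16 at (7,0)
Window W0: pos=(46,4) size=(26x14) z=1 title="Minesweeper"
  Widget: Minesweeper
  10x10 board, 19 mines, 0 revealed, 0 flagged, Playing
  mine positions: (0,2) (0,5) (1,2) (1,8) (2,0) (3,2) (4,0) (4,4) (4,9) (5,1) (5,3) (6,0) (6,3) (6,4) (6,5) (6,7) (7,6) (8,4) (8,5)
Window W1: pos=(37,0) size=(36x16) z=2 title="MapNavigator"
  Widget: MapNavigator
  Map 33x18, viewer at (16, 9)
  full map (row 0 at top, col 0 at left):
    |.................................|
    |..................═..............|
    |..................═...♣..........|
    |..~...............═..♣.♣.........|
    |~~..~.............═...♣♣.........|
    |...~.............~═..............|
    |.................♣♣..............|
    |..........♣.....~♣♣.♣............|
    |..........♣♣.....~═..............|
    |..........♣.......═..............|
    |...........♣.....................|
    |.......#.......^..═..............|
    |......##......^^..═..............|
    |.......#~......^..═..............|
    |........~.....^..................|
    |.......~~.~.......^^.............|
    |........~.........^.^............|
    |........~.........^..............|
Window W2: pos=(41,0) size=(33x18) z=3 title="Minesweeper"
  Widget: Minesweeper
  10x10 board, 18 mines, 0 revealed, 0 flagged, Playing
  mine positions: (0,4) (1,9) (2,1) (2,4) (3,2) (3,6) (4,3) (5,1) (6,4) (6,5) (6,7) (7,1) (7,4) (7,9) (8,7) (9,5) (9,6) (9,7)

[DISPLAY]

                              ┏━━━┏━━━━━━━━━━
                              ┃ Ma┃ Minesweep
                              ┠───┠──────────
                              ┃ ..┃■■■■■■■■■■
                              ┃ ~~┃■■■■■■■■■■
                              ┃ ..┃■■■■■■■■■■
                              ┃ ..┃■■■■■■■■■■
                              ┃ ..┃■■■■■■■■■■
                              ┃ ..┃■■■■■■■■■■
                              ┃ ..┃■■■■■■■■■■
                              ┃ ..┃■■■■■■■■■■
                              ┃ ..┃■■■■■■■■■■
                              ┃ ..┃■■■■■■■■■■
                              ┃ ..┃          
                              ┃ ..┃          
                              ┗━━━┃          


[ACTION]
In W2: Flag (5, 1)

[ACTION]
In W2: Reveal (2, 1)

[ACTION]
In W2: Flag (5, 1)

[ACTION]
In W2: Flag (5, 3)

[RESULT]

                              ┏━━━┏━━━━━━━━━━
                              ┃ Ma┃ Minesweep
                              ┠───┠──────────
                              ┃ ..┃■■■■✹■■■■■
                              ┃ ~~┃■■■■■■■■■✹
                              ┃ ..┃■✹■■✹■■■■■
                              ┃ ..┃■■✹■■■✹■■■
                              ┃ ..┃■■■✹■■■■■■
                              ┃ ..┃■✹■■■■■■■■
                              ┃ ..┃■■■■✹✹■✹■■
                              ┃ ..┃■✹■■✹■■■■✹
                              ┃ ..┃■■■■■■■✹■■
                              ┃ ..┃■■■■■✹✹✹■■
                              ┃ ..┃          
                              ┃ ..┃          
                              ┗━━━┃          


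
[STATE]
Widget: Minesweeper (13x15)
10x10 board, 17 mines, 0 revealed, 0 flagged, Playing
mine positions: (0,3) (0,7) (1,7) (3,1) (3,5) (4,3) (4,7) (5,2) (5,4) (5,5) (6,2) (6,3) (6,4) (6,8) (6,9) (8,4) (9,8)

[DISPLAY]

■■■■■■■■■■   
■■■■■■■■■■   
■■■■■■■■■■   
■■■■■■■■■■   
■■■■■■■■■■   
■■■■■■■■■■   
■■■■■■■■■■   
■■■■■■■■■■   
■■■■■■■■■■   
■■■■■■■■■■   
             
             
             
             
             


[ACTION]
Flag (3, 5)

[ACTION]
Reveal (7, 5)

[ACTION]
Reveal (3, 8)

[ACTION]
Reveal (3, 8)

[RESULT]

■■■■■■■■■■   
■■■■■■■■■■   
■■■■■■■■■■   
■■■■■⚑■■1■   
■■■■■■■■■■   
■■■■■■■■■■   
■■■■■■■■■■   
■■■■■2■■■■   
■■■■■■■■■■   
■■■■■■■■■■   
             
             
             
             
             


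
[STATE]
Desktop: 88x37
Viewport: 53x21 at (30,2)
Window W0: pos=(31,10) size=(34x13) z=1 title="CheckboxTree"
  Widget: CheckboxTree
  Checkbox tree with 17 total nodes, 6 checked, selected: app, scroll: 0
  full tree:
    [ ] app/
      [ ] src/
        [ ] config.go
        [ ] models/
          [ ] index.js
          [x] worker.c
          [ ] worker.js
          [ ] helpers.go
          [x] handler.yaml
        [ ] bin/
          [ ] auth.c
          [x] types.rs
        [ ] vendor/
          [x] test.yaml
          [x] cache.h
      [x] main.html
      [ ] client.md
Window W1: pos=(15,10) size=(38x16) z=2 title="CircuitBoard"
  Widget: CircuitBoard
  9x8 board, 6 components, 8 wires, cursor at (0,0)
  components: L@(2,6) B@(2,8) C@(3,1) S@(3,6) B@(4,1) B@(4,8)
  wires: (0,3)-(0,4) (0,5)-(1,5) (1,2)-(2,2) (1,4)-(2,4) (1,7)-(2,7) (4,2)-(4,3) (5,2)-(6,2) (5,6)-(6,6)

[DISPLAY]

                                                     
                                                     
                                                     
                                                     
                                                     
                                                     
                                                     
                                                     
━━━━━━━━━━━━━━━━━━━━━━┓━━━━━━━━━━━┓                  
                      ┃           ┃                  
──────────────────────┨───────────┨                  
 6 7 8                ┃           ┃                  
  · ─ ·   ·           ┃           ┃                  
          │           ┃           ┃                  
      ·   ·       ·   ┃           ┃                  
      │           │   ┃           ┃                  
      ·       L   ·   ┃           ┃                  
                      ┃           ┃                  
              S       ┃           ┃                  
                      ┃ml         ┃                  
─ ·                   ┃━━━━━━━━━━━┛                  


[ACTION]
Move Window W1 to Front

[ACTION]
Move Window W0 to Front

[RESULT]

                                                     
                                                     
                                                     
                                                     
                                                     
                                                     
                                                     
                                                     
━┏━━━━━━━━━━━━━━━━━━━━━━━━━━━━━━━━┓                  
 ┃ CheckboxTree                   ┃                  
─┠────────────────────────────────┨                  
 ┃>[-] app/                       ┃                  
 ┃   [-] src/                     ┃                  
 ┃     [ ] config.go              ┃                  
 ┃     [-] models/                ┃                  
 ┃       [ ] index.js             ┃                  
 ┃       [x] worker.c             ┃                  
 ┃       [ ] worker.js            ┃                  
 ┃       [ ] helpers.go           ┃                  
 ┃       [x] handler.yaml         ┃                  
─┗━━━━━━━━━━━━━━━━━━━━━━━━━━━━━━━━┛                  


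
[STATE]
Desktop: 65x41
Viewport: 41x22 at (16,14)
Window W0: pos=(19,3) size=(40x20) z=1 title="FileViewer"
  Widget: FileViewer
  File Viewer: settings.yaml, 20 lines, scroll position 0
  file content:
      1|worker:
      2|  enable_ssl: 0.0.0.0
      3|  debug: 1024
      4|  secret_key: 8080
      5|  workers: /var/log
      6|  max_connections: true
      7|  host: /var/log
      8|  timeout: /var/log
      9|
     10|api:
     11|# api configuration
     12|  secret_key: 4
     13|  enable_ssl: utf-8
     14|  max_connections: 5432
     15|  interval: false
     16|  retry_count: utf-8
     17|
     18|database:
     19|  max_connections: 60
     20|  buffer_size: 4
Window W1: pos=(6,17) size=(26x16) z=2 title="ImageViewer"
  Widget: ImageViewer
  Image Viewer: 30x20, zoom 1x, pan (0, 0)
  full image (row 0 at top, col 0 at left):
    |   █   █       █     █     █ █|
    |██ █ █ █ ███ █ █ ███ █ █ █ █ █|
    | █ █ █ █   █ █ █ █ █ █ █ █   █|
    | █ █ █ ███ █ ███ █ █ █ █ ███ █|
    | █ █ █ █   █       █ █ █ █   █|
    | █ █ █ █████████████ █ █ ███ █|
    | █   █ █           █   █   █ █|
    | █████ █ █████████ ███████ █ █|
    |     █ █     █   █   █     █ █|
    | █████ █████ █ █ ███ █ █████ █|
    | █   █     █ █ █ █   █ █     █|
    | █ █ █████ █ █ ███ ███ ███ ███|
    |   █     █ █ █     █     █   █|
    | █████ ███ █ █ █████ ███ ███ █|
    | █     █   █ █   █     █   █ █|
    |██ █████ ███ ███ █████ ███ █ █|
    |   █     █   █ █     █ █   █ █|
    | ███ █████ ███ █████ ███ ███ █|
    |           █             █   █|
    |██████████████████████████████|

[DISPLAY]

   ┃                                     
   ┃api:                                 
   ┃# api configuration                  
━━━━━━━━━━━━━━━┓: 4                      
wer            ┃: utf-8                  
───────────────┨tions: 5432              
      █     █  ┃false                    
███ █ █ ███ █ █┃t: utf-8                 
  █ █ █ █ █ █ █┃━━━━━━━━━━━━━━━━━━━━━━━━━
█ █ ███ █ █ █ █┃                         
  █       █ █ █┃                         
███████████ █ █┃                         
          █   █┃                         
█████████ █████┃                         
    █   █   █  ┃                         
███ █ █ ███ █ █┃                         
  █ █ █ █   █ █┃                         
█ █ █ ███ ███ █┃                         
━━━━━━━━━━━━━━━┛                         
                                         
                                         
                                         


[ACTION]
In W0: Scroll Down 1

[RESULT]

   ┃api:                                 
   ┃# api configuration                  
   ┃  secret_key: 4                      
━━━━━━━━━━━━━━━┓: utf-8                  
wer            ┃tions: 5432              
───────────────┨false                    
      █     █  ┃t: utf-8                 
███ █ █ ███ █ █┃                         
  █ █ █ █ █ █ █┃━━━━━━━━━━━━━━━━━━━━━━━━━
█ █ ███ █ █ █ █┃                         
  █       █ █ █┃                         
███████████ █ █┃                         
          █   █┃                         
█████████ █████┃                         
    █   █   █  ┃                         
███ █ █ ███ █ █┃                         
  █ █ █ █   █ █┃                         
█ █ █ ███ ███ █┃                         
━━━━━━━━━━━━━━━┛                         
                                         
                                         
                                         


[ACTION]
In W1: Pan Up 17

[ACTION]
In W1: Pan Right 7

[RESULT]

   ┃api:                                 
   ┃# api configuration                  
   ┃  secret_key: 4                      
━━━━━━━━━━━━━━━┓: utf-8                  
wer            ┃tions: 5432              
───────────────┨false                    
     █     █ █ ┃t: utf-8                 
 ███ █ █ █ █ █ ┃                         
 █ █ █ █ █   █ ┃━━━━━━━━━━━━━━━━━━━━━━━━━
 █ █ █ █ ███ █ ┃                         
   █ █ █ █   █ ┃                         
████ █ █ ███ █ ┃                         
   █   █   █ █ ┃                         
██ ███████ █ █ ┃                         
 █   █     █ █ ┃                         
 ███ █ █████ █ ┃                         
 █   █ █     █ ┃                         
██ ███ ███ ███ ┃                         
━━━━━━━━━━━━━━━┛                         
                                         
                                         
                                         


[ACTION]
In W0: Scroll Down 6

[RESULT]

   ┃  enable_ssl: utf-8                  
   ┃  max_connections: 5432              
   ┃  interval: false                    
━━━━━━━━━━━━━━━┓t: utf-8                 
wer            ┃                         
───────────────┨                         
     █     █ █ ┃tions: 60                
 ███ █ █ █ █ █ ┃e: 4                     
 █ █ █ █ █   █ ┃━━━━━━━━━━━━━━━━━━━━━━━━━
 █ █ █ █ ███ █ ┃                         
   █ █ █ █   █ ┃                         
████ █ █ ███ █ ┃                         
   █   █   █ █ ┃                         
██ ███████ █ █ ┃                         
 █   █     █ █ ┃                         
 ███ █ █████ █ ┃                         
 █   █ █     █ ┃                         
██ ███ ███ ███ ┃                         
━━━━━━━━━━━━━━━┛                         
                                         
                                         
                                         


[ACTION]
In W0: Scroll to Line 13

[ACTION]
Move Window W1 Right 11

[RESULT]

   ┃  enable_ssl: utf-8                  
   ┃  max_connections: 5432              
   ┃  interval: false                    
 ┏━━━━━━━━━━━━━━━━━━━━━━━━┓              
 ┃ ImageViewer            ┃              
 ┠────────────────────────┨              
 ┃█       █     █     █ █ ┃              
 ┃█ ███ █ █ ███ █ █ █ █ █ ┃              
 ┃█   █ █ █ █ █ █ █ █   █ ┃━━━━━━━━━━━━━━
 ┃███ █ ███ █ █ █ █ ███ █ ┃              
 ┃█   █       █ █ █ █   █ ┃              
 ┃█████████████ █ █ ███ █ ┃              
 ┃█           █   █   █ █ ┃              
 ┃█ █████████ ███████ █ █ ┃              
 ┃█     █   █   █     █ █ ┃              
 ┃█████ █ █ ███ █ █████ █ ┃              
 ┃    █ █ █ █   █ █     █ ┃              
 ┃███ █ █ ███ ███ ███ ███ ┃              
 ┗━━━━━━━━━━━━━━━━━━━━━━━━┛              
                                         
                                         
                                         
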